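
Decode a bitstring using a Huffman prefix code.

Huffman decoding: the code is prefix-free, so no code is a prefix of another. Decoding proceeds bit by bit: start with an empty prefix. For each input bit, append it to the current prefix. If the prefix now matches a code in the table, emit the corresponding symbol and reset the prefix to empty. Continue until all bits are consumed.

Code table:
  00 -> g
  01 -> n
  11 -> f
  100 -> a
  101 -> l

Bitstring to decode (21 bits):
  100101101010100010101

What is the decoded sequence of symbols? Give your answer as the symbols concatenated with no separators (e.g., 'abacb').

Answer: allnngnnn

Derivation:
Bit 0: prefix='1' (no match yet)
Bit 1: prefix='10' (no match yet)
Bit 2: prefix='100' -> emit 'a', reset
Bit 3: prefix='1' (no match yet)
Bit 4: prefix='10' (no match yet)
Bit 5: prefix='101' -> emit 'l', reset
Bit 6: prefix='1' (no match yet)
Bit 7: prefix='10' (no match yet)
Bit 8: prefix='101' -> emit 'l', reset
Bit 9: prefix='0' (no match yet)
Bit 10: prefix='01' -> emit 'n', reset
Bit 11: prefix='0' (no match yet)
Bit 12: prefix='01' -> emit 'n', reset
Bit 13: prefix='0' (no match yet)
Bit 14: prefix='00' -> emit 'g', reset
Bit 15: prefix='0' (no match yet)
Bit 16: prefix='01' -> emit 'n', reset
Bit 17: prefix='0' (no match yet)
Bit 18: prefix='01' -> emit 'n', reset
Bit 19: prefix='0' (no match yet)
Bit 20: prefix='01' -> emit 'n', reset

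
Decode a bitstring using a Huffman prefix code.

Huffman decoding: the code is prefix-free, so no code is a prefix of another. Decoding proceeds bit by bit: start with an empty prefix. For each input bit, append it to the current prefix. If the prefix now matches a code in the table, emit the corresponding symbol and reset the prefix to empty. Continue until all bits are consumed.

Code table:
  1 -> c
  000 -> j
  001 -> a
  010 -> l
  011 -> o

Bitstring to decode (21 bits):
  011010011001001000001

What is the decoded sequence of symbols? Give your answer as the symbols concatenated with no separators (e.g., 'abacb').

Bit 0: prefix='0' (no match yet)
Bit 1: prefix='01' (no match yet)
Bit 2: prefix='011' -> emit 'o', reset
Bit 3: prefix='0' (no match yet)
Bit 4: prefix='01' (no match yet)
Bit 5: prefix='010' -> emit 'l', reset
Bit 6: prefix='0' (no match yet)
Bit 7: prefix='01' (no match yet)
Bit 8: prefix='011' -> emit 'o', reset
Bit 9: prefix='0' (no match yet)
Bit 10: prefix='00' (no match yet)
Bit 11: prefix='001' -> emit 'a', reset
Bit 12: prefix='0' (no match yet)
Bit 13: prefix='00' (no match yet)
Bit 14: prefix='001' -> emit 'a', reset
Bit 15: prefix='0' (no match yet)
Bit 16: prefix='00' (no match yet)
Bit 17: prefix='000' -> emit 'j', reset
Bit 18: prefix='0' (no match yet)
Bit 19: prefix='00' (no match yet)
Bit 20: prefix='001' -> emit 'a', reset

Answer: oloaaja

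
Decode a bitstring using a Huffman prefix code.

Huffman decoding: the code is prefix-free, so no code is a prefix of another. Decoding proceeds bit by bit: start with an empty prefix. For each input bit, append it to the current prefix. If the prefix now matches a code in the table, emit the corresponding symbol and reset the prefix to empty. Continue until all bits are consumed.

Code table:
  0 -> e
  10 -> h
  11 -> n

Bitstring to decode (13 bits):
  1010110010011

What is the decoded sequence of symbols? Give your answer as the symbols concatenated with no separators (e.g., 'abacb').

Bit 0: prefix='1' (no match yet)
Bit 1: prefix='10' -> emit 'h', reset
Bit 2: prefix='1' (no match yet)
Bit 3: prefix='10' -> emit 'h', reset
Bit 4: prefix='1' (no match yet)
Bit 5: prefix='11' -> emit 'n', reset
Bit 6: prefix='0' -> emit 'e', reset
Bit 7: prefix='0' -> emit 'e', reset
Bit 8: prefix='1' (no match yet)
Bit 9: prefix='10' -> emit 'h', reset
Bit 10: prefix='0' -> emit 'e', reset
Bit 11: prefix='1' (no match yet)
Bit 12: prefix='11' -> emit 'n', reset

Answer: hhneehen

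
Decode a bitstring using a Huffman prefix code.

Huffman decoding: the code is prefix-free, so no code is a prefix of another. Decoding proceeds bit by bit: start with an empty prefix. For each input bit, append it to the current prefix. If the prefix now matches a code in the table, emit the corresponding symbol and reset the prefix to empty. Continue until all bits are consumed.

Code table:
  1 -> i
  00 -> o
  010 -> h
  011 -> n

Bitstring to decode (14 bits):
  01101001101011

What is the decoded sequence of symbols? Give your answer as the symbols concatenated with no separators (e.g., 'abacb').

Answer: nhnhii

Derivation:
Bit 0: prefix='0' (no match yet)
Bit 1: prefix='01' (no match yet)
Bit 2: prefix='011' -> emit 'n', reset
Bit 3: prefix='0' (no match yet)
Bit 4: prefix='01' (no match yet)
Bit 5: prefix='010' -> emit 'h', reset
Bit 6: prefix='0' (no match yet)
Bit 7: prefix='01' (no match yet)
Bit 8: prefix='011' -> emit 'n', reset
Bit 9: prefix='0' (no match yet)
Bit 10: prefix='01' (no match yet)
Bit 11: prefix='010' -> emit 'h', reset
Bit 12: prefix='1' -> emit 'i', reset
Bit 13: prefix='1' -> emit 'i', reset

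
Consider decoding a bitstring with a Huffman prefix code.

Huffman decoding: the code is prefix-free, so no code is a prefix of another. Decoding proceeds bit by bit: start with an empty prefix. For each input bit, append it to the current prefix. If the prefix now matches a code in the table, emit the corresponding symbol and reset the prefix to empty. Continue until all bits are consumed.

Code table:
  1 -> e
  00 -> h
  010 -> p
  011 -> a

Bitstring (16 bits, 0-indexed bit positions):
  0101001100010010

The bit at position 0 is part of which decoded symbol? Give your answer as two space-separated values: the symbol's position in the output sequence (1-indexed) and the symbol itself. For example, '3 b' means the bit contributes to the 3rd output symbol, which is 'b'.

Bit 0: prefix='0' (no match yet)
Bit 1: prefix='01' (no match yet)
Bit 2: prefix='010' -> emit 'p', reset
Bit 3: prefix='1' -> emit 'e', reset
Bit 4: prefix='0' (no match yet)

Answer: 1 p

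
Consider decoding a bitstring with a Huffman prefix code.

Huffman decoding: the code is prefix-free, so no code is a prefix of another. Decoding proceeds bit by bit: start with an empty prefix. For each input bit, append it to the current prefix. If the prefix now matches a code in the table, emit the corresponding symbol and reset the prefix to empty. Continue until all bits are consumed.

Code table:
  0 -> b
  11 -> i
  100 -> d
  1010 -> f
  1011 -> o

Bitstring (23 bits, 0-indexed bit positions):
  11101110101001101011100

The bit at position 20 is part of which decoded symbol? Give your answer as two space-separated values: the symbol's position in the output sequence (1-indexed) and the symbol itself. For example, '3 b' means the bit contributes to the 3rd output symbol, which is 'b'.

Bit 0: prefix='1' (no match yet)
Bit 1: prefix='11' -> emit 'i', reset
Bit 2: prefix='1' (no match yet)
Bit 3: prefix='10' (no match yet)
Bit 4: prefix='101' (no match yet)
Bit 5: prefix='1011' -> emit 'o', reset
Bit 6: prefix='1' (no match yet)
Bit 7: prefix='10' (no match yet)
Bit 8: prefix='101' (no match yet)
Bit 9: prefix='1010' -> emit 'f', reset
Bit 10: prefix='1' (no match yet)
Bit 11: prefix='10' (no match yet)
Bit 12: prefix='100' -> emit 'd', reset
Bit 13: prefix='1' (no match yet)
Bit 14: prefix='11' -> emit 'i', reset
Bit 15: prefix='0' -> emit 'b', reset
Bit 16: prefix='1' (no match yet)
Bit 17: prefix='10' (no match yet)
Bit 18: prefix='101' (no match yet)
Bit 19: prefix='1011' -> emit 'o', reset
Bit 20: prefix='1' (no match yet)
Bit 21: prefix='10' (no match yet)
Bit 22: prefix='100' -> emit 'd', reset

Answer: 8 d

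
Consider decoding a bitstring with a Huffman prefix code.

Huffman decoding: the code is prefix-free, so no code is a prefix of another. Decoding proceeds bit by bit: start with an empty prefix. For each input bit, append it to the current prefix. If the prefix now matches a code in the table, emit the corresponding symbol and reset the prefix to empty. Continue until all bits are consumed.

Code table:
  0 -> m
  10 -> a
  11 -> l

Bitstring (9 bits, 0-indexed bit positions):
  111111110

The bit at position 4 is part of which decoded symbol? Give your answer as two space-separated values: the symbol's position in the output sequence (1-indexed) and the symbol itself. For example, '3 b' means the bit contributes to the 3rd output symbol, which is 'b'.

Bit 0: prefix='1' (no match yet)
Bit 1: prefix='11' -> emit 'l', reset
Bit 2: prefix='1' (no match yet)
Bit 3: prefix='11' -> emit 'l', reset
Bit 4: prefix='1' (no match yet)
Bit 5: prefix='11' -> emit 'l', reset
Bit 6: prefix='1' (no match yet)
Bit 7: prefix='11' -> emit 'l', reset
Bit 8: prefix='0' -> emit 'm', reset

Answer: 3 l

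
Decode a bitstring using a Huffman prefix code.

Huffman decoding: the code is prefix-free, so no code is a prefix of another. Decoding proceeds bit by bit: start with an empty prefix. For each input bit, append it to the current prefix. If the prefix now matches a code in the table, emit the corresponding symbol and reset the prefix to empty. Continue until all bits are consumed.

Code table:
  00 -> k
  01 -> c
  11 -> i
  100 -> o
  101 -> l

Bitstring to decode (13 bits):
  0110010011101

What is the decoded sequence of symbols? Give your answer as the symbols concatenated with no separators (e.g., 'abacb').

Bit 0: prefix='0' (no match yet)
Bit 1: prefix='01' -> emit 'c', reset
Bit 2: prefix='1' (no match yet)
Bit 3: prefix='10' (no match yet)
Bit 4: prefix='100' -> emit 'o', reset
Bit 5: prefix='1' (no match yet)
Bit 6: prefix='10' (no match yet)
Bit 7: prefix='100' -> emit 'o', reset
Bit 8: prefix='1' (no match yet)
Bit 9: prefix='11' -> emit 'i', reset
Bit 10: prefix='1' (no match yet)
Bit 11: prefix='10' (no match yet)
Bit 12: prefix='101' -> emit 'l', reset

Answer: cooil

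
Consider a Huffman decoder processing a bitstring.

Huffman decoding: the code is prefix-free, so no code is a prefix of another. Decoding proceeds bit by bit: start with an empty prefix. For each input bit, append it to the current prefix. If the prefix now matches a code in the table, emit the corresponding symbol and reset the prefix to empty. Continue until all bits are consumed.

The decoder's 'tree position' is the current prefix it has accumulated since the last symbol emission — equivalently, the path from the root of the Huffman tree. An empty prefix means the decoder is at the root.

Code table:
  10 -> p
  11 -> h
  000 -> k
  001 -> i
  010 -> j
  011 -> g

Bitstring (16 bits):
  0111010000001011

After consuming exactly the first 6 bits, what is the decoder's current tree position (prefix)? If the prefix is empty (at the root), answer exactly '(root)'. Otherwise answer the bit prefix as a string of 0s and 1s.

Answer: 1

Derivation:
Bit 0: prefix='0' (no match yet)
Bit 1: prefix='01' (no match yet)
Bit 2: prefix='011' -> emit 'g', reset
Bit 3: prefix='1' (no match yet)
Bit 4: prefix='10' -> emit 'p', reset
Bit 5: prefix='1' (no match yet)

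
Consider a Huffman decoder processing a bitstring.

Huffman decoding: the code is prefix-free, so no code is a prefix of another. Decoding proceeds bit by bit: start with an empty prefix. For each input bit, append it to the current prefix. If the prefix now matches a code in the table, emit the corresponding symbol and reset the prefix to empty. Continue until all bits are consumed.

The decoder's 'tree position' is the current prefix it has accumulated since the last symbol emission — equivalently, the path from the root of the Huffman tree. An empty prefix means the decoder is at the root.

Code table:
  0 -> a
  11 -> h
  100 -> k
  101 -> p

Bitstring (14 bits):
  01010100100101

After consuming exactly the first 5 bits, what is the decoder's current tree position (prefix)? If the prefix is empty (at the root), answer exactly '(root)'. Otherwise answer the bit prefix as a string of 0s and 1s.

Answer: (root)

Derivation:
Bit 0: prefix='0' -> emit 'a', reset
Bit 1: prefix='1' (no match yet)
Bit 2: prefix='10' (no match yet)
Bit 3: prefix='101' -> emit 'p', reset
Bit 4: prefix='0' -> emit 'a', reset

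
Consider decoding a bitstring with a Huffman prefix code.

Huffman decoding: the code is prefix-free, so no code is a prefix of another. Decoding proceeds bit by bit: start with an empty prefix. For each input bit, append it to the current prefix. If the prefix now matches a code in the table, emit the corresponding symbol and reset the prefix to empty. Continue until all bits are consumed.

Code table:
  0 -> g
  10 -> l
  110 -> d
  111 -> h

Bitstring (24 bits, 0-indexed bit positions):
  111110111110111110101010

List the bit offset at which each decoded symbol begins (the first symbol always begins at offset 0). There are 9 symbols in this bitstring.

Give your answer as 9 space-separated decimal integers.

Answer: 0 3 6 9 12 15 18 20 22

Derivation:
Bit 0: prefix='1' (no match yet)
Bit 1: prefix='11' (no match yet)
Bit 2: prefix='111' -> emit 'h', reset
Bit 3: prefix='1' (no match yet)
Bit 4: prefix='11' (no match yet)
Bit 5: prefix='110' -> emit 'd', reset
Bit 6: prefix='1' (no match yet)
Bit 7: prefix='11' (no match yet)
Bit 8: prefix='111' -> emit 'h', reset
Bit 9: prefix='1' (no match yet)
Bit 10: prefix='11' (no match yet)
Bit 11: prefix='110' -> emit 'd', reset
Bit 12: prefix='1' (no match yet)
Bit 13: prefix='11' (no match yet)
Bit 14: prefix='111' -> emit 'h', reset
Bit 15: prefix='1' (no match yet)
Bit 16: prefix='11' (no match yet)
Bit 17: prefix='110' -> emit 'd', reset
Bit 18: prefix='1' (no match yet)
Bit 19: prefix='10' -> emit 'l', reset
Bit 20: prefix='1' (no match yet)
Bit 21: prefix='10' -> emit 'l', reset
Bit 22: prefix='1' (no match yet)
Bit 23: prefix='10' -> emit 'l', reset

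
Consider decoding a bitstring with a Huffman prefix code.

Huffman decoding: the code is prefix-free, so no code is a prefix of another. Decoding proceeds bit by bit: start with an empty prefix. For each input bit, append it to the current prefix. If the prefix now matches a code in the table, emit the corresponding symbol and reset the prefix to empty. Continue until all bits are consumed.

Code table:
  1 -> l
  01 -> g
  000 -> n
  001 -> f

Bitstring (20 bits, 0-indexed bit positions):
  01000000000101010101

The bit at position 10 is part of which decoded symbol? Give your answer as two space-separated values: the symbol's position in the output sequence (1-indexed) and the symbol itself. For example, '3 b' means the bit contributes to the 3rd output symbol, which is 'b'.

Answer: 4 n

Derivation:
Bit 0: prefix='0' (no match yet)
Bit 1: prefix='01' -> emit 'g', reset
Bit 2: prefix='0' (no match yet)
Bit 3: prefix='00' (no match yet)
Bit 4: prefix='000' -> emit 'n', reset
Bit 5: prefix='0' (no match yet)
Bit 6: prefix='00' (no match yet)
Bit 7: prefix='000' -> emit 'n', reset
Bit 8: prefix='0' (no match yet)
Bit 9: prefix='00' (no match yet)
Bit 10: prefix='000' -> emit 'n', reset
Bit 11: prefix='1' -> emit 'l', reset
Bit 12: prefix='0' (no match yet)
Bit 13: prefix='01' -> emit 'g', reset
Bit 14: prefix='0' (no match yet)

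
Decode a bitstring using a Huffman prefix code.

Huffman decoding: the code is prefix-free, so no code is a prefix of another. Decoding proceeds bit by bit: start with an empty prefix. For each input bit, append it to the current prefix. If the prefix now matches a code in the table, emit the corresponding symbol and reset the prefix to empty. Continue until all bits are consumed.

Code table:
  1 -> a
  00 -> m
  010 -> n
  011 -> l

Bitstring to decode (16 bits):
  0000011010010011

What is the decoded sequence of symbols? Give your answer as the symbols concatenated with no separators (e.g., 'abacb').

Answer: mmlnnl

Derivation:
Bit 0: prefix='0' (no match yet)
Bit 1: prefix='00' -> emit 'm', reset
Bit 2: prefix='0' (no match yet)
Bit 3: prefix='00' -> emit 'm', reset
Bit 4: prefix='0' (no match yet)
Bit 5: prefix='01' (no match yet)
Bit 6: prefix='011' -> emit 'l', reset
Bit 7: prefix='0' (no match yet)
Bit 8: prefix='01' (no match yet)
Bit 9: prefix='010' -> emit 'n', reset
Bit 10: prefix='0' (no match yet)
Bit 11: prefix='01' (no match yet)
Bit 12: prefix='010' -> emit 'n', reset
Bit 13: prefix='0' (no match yet)
Bit 14: prefix='01' (no match yet)
Bit 15: prefix='011' -> emit 'l', reset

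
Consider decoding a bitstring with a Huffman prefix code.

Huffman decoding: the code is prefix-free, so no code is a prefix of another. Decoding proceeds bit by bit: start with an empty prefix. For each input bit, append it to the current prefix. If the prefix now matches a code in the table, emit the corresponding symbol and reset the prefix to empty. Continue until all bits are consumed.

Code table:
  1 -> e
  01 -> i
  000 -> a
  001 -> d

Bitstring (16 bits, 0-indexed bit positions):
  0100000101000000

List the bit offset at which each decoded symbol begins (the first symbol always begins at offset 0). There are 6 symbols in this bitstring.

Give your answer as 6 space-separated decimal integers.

Answer: 0 2 5 8 10 13

Derivation:
Bit 0: prefix='0' (no match yet)
Bit 1: prefix='01' -> emit 'i', reset
Bit 2: prefix='0' (no match yet)
Bit 3: prefix='00' (no match yet)
Bit 4: prefix='000' -> emit 'a', reset
Bit 5: prefix='0' (no match yet)
Bit 6: prefix='00' (no match yet)
Bit 7: prefix='001' -> emit 'd', reset
Bit 8: prefix='0' (no match yet)
Bit 9: prefix='01' -> emit 'i', reset
Bit 10: prefix='0' (no match yet)
Bit 11: prefix='00' (no match yet)
Bit 12: prefix='000' -> emit 'a', reset
Bit 13: prefix='0' (no match yet)
Bit 14: prefix='00' (no match yet)
Bit 15: prefix='000' -> emit 'a', reset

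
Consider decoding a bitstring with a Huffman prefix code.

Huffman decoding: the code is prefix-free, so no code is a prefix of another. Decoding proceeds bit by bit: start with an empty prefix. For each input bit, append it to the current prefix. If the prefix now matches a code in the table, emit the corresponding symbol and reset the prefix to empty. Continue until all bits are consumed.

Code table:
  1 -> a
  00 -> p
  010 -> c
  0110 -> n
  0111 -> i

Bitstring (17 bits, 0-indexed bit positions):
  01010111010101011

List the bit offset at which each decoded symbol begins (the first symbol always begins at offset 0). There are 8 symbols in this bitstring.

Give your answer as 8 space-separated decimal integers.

Bit 0: prefix='0' (no match yet)
Bit 1: prefix='01' (no match yet)
Bit 2: prefix='010' -> emit 'c', reset
Bit 3: prefix='1' -> emit 'a', reset
Bit 4: prefix='0' (no match yet)
Bit 5: prefix='01' (no match yet)
Bit 6: prefix='011' (no match yet)
Bit 7: prefix='0111' -> emit 'i', reset
Bit 8: prefix='0' (no match yet)
Bit 9: prefix='01' (no match yet)
Bit 10: prefix='010' -> emit 'c', reset
Bit 11: prefix='1' -> emit 'a', reset
Bit 12: prefix='0' (no match yet)
Bit 13: prefix='01' (no match yet)
Bit 14: prefix='010' -> emit 'c', reset
Bit 15: prefix='1' -> emit 'a', reset
Bit 16: prefix='1' -> emit 'a', reset

Answer: 0 3 4 8 11 12 15 16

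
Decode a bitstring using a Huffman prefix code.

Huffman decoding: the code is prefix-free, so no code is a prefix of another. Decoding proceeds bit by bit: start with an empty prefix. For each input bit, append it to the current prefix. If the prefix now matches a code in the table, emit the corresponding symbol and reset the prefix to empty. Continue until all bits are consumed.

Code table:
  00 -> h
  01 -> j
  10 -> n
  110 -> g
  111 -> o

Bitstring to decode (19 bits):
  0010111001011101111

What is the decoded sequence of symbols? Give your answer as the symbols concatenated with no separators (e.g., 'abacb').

Bit 0: prefix='0' (no match yet)
Bit 1: prefix='00' -> emit 'h', reset
Bit 2: prefix='1' (no match yet)
Bit 3: prefix='10' -> emit 'n', reset
Bit 4: prefix='1' (no match yet)
Bit 5: prefix='11' (no match yet)
Bit 6: prefix='111' -> emit 'o', reset
Bit 7: prefix='0' (no match yet)
Bit 8: prefix='00' -> emit 'h', reset
Bit 9: prefix='1' (no match yet)
Bit 10: prefix='10' -> emit 'n', reset
Bit 11: prefix='1' (no match yet)
Bit 12: prefix='11' (no match yet)
Bit 13: prefix='111' -> emit 'o', reset
Bit 14: prefix='0' (no match yet)
Bit 15: prefix='01' -> emit 'j', reset
Bit 16: prefix='1' (no match yet)
Bit 17: prefix='11' (no match yet)
Bit 18: prefix='111' -> emit 'o', reset

Answer: hnohnojo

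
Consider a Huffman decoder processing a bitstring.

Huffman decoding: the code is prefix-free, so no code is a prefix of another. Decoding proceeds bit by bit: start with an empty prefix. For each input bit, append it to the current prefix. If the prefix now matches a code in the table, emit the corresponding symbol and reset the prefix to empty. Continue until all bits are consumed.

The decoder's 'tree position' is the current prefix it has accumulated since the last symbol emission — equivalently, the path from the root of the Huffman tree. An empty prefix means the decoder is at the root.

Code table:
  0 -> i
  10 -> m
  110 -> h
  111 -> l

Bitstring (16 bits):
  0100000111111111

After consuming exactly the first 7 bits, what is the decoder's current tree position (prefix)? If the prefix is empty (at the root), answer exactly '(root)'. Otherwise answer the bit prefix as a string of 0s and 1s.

Bit 0: prefix='0' -> emit 'i', reset
Bit 1: prefix='1' (no match yet)
Bit 2: prefix='10' -> emit 'm', reset
Bit 3: prefix='0' -> emit 'i', reset
Bit 4: prefix='0' -> emit 'i', reset
Bit 5: prefix='0' -> emit 'i', reset
Bit 6: prefix='0' -> emit 'i', reset

Answer: (root)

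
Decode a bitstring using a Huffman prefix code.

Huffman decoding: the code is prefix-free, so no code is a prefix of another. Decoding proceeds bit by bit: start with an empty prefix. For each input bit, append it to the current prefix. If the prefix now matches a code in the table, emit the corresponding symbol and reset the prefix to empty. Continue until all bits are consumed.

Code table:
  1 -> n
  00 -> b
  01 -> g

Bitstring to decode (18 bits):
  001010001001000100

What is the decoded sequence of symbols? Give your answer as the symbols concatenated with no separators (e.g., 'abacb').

Answer: bngbgbnbgb

Derivation:
Bit 0: prefix='0' (no match yet)
Bit 1: prefix='00' -> emit 'b', reset
Bit 2: prefix='1' -> emit 'n', reset
Bit 3: prefix='0' (no match yet)
Bit 4: prefix='01' -> emit 'g', reset
Bit 5: prefix='0' (no match yet)
Bit 6: prefix='00' -> emit 'b', reset
Bit 7: prefix='0' (no match yet)
Bit 8: prefix='01' -> emit 'g', reset
Bit 9: prefix='0' (no match yet)
Bit 10: prefix='00' -> emit 'b', reset
Bit 11: prefix='1' -> emit 'n', reset
Bit 12: prefix='0' (no match yet)
Bit 13: prefix='00' -> emit 'b', reset
Bit 14: prefix='0' (no match yet)
Bit 15: prefix='01' -> emit 'g', reset
Bit 16: prefix='0' (no match yet)
Bit 17: prefix='00' -> emit 'b', reset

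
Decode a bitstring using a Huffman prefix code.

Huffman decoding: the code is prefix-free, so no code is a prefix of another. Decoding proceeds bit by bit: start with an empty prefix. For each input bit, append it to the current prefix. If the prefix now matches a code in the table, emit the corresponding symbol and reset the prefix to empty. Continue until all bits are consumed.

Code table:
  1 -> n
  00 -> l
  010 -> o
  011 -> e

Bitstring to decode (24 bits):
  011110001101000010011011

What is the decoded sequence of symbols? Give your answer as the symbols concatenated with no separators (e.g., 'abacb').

Answer: ennleoloee

Derivation:
Bit 0: prefix='0' (no match yet)
Bit 1: prefix='01' (no match yet)
Bit 2: prefix='011' -> emit 'e', reset
Bit 3: prefix='1' -> emit 'n', reset
Bit 4: prefix='1' -> emit 'n', reset
Bit 5: prefix='0' (no match yet)
Bit 6: prefix='00' -> emit 'l', reset
Bit 7: prefix='0' (no match yet)
Bit 8: prefix='01' (no match yet)
Bit 9: prefix='011' -> emit 'e', reset
Bit 10: prefix='0' (no match yet)
Bit 11: prefix='01' (no match yet)
Bit 12: prefix='010' -> emit 'o', reset
Bit 13: prefix='0' (no match yet)
Bit 14: prefix='00' -> emit 'l', reset
Bit 15: prefix='0' (no match yet)
Bit 16: prefix='01' (no match yet)
Bit 17: prefix='010' -> emit 'o', reset
Bit 18: prefix='0' (no match yet)
Bit 19: prefix='01' (no match yet)
Bit 20: prefix='011' -> emit 'e', reset
Bit 21: prefix='0' (no match yet)
Bit 22: prefix='01' (no match yet)
Bit 23: prefix='011' -> emit 'e', reset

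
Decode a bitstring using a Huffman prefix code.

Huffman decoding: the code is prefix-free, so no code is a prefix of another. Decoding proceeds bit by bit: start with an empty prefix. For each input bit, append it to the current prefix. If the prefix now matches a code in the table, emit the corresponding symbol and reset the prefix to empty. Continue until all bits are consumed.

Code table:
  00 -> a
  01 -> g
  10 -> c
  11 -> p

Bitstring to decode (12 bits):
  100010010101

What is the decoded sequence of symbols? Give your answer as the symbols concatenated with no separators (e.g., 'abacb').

Bit 0: prefix='1' (no match yet)
Bit 1: prefix='10' -> emit 'c', reset
Bit 2: prefix='0' (no match yet)
Bit 3: prefix='00' -> emit 'a', reset
Bit 4: prefix='1' (no match yet)
Bit 5: prefix='10' -> emit 'c', reset
Bit 6: prefix='0' (no match yet)
Bit 7: prefix='01' -> emit 'g', reset
Bit 8: prefix='0' (no match yet)
Bit 9: prefix='01' -> emit 'g', reset
Bit 10: prefix='0' (no match yet)
Bit 11: prefix='01' -> emit 'g', reset

Answer: cacggg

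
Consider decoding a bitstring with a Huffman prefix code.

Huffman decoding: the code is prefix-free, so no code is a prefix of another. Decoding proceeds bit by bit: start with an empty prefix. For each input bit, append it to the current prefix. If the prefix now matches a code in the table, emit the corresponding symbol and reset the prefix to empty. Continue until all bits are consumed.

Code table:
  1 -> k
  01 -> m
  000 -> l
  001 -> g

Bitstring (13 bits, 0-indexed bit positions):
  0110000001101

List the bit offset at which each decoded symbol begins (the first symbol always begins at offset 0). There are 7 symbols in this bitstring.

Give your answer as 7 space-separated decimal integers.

Answer: 0 2 3 6 9 10 11

Derivation:
Bit 0: prefix='0' (no match yet)
Bit 1: prefix='01' -> emit 'm', reset
Bit 2: prefix='1' -> emit 'k', reset
Bit 3: prefix='0' (no match yet)
Bit 4: prefix='00' (no match yet)
Bit 5: prefix='000' -> emit 'l', reset
Bit 6: prefix='0' (no match yet)
Bit 7: prefix='00' (no match yet)
Bit 8: prefix='000' -> emit 'l', reset
Bit 9: prefix='1' -> emit 'k', reset
Bit 10: prefix='1' -> emit 'k', reset
Bit 11: prefix='0' (no match yet)
Bit 12: prefix='01' -> emit 'm', reset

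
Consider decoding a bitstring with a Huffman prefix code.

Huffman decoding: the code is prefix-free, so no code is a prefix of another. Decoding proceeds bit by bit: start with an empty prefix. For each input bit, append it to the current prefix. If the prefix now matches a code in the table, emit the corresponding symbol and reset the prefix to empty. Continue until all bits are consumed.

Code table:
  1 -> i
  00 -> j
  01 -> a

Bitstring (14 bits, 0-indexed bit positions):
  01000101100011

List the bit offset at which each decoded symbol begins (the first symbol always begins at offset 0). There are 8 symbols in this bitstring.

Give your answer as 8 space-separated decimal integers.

Bit 0: prefix='0' (no match yet)
Bit 1: prefix='01' -> emit 'a', reset
Bit 2: prefix='0' (no match yet)
Bit 3: prefix='00' -> emit 'j', reset
Bit 4: prefix='0' (no match yet)
Bit 5: prefix='01' -> emit 'a', reset
Bit 6: prefix='0' (no match yet)
Bit 7: prefix='01' -> emit 'a', reset
Bit 8: prefix='1' -> emit 'i', reset
Bit 9: prefix='0' (no match yet)
Bit 10: prefix='00' -> emit 'j', reset
Bit 11: prefix='0' (no match yet)
Bit 12: prefix='01' -> emit 'a', reset
Bit 13: prefix='1' -> emit 'i', reset

Answer: 0 2 4 6 8 9 11 13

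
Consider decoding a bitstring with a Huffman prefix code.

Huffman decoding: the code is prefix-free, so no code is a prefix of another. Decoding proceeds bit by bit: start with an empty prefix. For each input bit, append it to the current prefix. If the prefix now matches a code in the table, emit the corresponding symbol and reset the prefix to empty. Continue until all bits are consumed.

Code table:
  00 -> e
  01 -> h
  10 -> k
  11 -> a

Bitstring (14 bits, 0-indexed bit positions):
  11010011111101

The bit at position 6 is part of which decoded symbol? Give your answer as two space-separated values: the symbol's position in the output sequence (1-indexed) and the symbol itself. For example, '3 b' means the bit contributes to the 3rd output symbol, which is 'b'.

Answer: 4 a

Derivation:
Bit 0: prefix='1' (no match yet)
Bit 1: prefix='11' -> emit 'a', reset
Bit 2: prefix='0' (no match yet)
Bit 3: prefix='01' -> emit 'h', reset
Bit 4: prefix='0' (no match yet)
Bit 5: prefix='00' -> emit 'e', reset
Bit 6: prefix='1' (no match yet)
Bit 7: prefix='11' -> emit 'a', reset
Bit 8: prefix='1' (no match yet)
Bit 9: prefix='11' -> emit 'a', reset
Bit 10: prefix='1' (no match yet)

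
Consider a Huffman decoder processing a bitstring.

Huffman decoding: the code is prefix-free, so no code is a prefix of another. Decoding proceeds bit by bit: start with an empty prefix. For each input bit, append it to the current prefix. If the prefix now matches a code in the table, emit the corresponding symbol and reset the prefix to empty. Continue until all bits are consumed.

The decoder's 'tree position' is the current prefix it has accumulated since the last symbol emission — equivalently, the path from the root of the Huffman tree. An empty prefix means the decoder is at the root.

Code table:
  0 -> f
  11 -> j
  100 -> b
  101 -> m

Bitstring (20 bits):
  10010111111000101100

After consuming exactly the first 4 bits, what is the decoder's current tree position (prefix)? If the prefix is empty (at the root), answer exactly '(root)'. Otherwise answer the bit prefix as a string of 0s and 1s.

Answer: 1

Derivation:
Bit 0: prefix='1' (no match yet)
Bit 1: prefix='10' (no match yet)
Bit 2: prefix='100' -> emit 'b', reset
Bit 3: prefix='1' (no match yet)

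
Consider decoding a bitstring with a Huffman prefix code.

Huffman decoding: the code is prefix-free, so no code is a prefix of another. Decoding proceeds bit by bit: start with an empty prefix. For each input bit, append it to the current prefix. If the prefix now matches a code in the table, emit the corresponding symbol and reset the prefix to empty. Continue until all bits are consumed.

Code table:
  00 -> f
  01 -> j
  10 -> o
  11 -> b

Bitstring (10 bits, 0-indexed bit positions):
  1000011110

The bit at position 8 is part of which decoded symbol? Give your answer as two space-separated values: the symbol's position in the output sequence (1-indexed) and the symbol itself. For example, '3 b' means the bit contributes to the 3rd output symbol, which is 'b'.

Answer: 5 o

Derivation:
Bit 0: prefix='1' (no match yet)
Bit 1: prefix='10' -> emit 'o', reset
Bit 2: prefix='0' (no match yet)
Bit 3: prefix='00' -> emit 'f', reset
Bit 4: prefix='0' (no match yet)
Bit 5: prefix='01' -> emit 'j', reset
Bit 6: prefix='1' (no match yet)
Bit 7: prefix='11' -> emit 'b', reset
Bit 8: prefix='1' (no match yet)
Bit 9: prefix='10' -> emit 'o', reset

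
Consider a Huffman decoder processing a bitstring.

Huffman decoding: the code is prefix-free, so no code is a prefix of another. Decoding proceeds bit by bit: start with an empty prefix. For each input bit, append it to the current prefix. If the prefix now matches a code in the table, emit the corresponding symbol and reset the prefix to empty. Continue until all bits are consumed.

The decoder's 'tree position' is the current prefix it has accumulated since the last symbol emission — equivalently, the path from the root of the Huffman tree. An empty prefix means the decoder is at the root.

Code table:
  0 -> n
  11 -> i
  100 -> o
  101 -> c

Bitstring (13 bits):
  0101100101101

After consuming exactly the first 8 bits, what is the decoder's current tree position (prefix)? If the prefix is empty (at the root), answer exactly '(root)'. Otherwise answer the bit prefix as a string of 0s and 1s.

Bit 0: prefix='0' -> emit 'n', reset
Bit 1: prefix='1' (no match yet)
Bit 2: prefix='10' (no match yet)
Bit 3: prefix='101' -> emit 'c', reset
Bit 4: prefix='1' (no match yet)
Bit 5: prefix='10' (no match yet)
Bit 6: prefix='100' -> emit 'o', reset
Bit 7: prefix='1' (no match yet)

Answer: 1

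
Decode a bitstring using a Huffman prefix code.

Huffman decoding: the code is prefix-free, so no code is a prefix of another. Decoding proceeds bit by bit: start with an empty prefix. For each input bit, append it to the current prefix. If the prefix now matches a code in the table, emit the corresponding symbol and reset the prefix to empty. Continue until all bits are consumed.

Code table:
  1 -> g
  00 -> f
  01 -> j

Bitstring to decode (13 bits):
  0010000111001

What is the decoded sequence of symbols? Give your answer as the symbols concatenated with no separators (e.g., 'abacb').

Bit 0: prefix='0' (no match yet)
Bit 1: prefix='00' -> emit 'f', reset
Bit 2: prefix='1' -> emit 'g', reset
Bit 3: prefix='0' (no match yet)
Bit 4: prefix='00' -> emit 'f', reset
Bit 5: prefix='0' (no match yet)
Bit 6: prefix='00' -> emit 'f', reset
Bit 7: prefix='1' -> emit 'g', reset
Bit 8: prefix='1' -> emit 'g', reset
Bit 9: prefix='1' -> emit 'g', reset
Bit 10: prefix='0' (no match yet)
Bit 11: prefix='00' -> emit 'f', reset
Bit 12: prefix='1' -> emit 'g', reset

Answer: fgffgggfg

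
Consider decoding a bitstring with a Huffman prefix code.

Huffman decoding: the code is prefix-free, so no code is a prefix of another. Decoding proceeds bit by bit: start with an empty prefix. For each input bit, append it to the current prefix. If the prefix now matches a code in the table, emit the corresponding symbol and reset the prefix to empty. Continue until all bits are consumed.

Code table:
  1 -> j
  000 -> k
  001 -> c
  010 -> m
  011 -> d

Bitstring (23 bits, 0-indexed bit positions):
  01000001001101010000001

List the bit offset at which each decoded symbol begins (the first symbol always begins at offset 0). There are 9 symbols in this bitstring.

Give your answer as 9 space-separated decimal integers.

Bit 0: prefix='0' (no match yet)
Bit 1: prefix='01' (no match yet)
Bit 2: prefix='010' -> emit 'm', reset
Bit 3: prefix='0' (no match yet)
Bit 4: prefix='00' (no match yet)
Bit 5: prefix='000' -> emit 'k', reset
Bit 6: prefix='0' (no match yet)
Bit 7: prefix='01' (no match yet)
Bit 8: prefix='010' -> emit 'm', reset
Bit 9: prefix='0' (no match yet)
Bit 10: prefix='01' (no match yet)
Bit 11: prefix='011' -> emit 'd', reset
Bit 12: prefix='0' (no match yet)
Bit 13: prefix='01' (no match yet)
Bit 14: prefix='010' -> emit 'm', reset
Bit 15: prefix='1' -> emit 'j', reset
Bit 16: prefix='0' (no match yet)
Bit 17: prefix='00' (no match yet)
Bit 18: prefix='000' -> emit 'k', reset
Bit 19: prefix='0' (no match yet)
Bit 20: prefix='00' (no match yet)
Bit 21: prefix='000' -> emit 'k', reset
Bit 22: prefix='1' -> emit 'j', reset

Answer: 0 3 6 9 12 15 16 19 22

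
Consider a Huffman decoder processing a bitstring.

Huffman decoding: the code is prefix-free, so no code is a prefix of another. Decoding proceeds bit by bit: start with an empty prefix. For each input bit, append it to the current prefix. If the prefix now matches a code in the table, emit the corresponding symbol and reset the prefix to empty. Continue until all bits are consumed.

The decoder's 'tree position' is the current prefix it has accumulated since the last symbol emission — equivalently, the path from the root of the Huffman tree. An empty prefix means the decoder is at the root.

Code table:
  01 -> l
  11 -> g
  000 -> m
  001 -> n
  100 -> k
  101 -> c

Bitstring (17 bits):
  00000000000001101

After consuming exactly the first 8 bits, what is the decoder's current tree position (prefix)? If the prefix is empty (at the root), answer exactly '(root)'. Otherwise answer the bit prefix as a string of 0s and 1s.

Answer: 00

Derivation:
Bit 0: prefix='0' (no match yet)
Bit 1: prefix='00' (no match yet)
Bit 2: prefix='000' -> emit 'm', reset
Bit 3: prefix='0' (no match yet)
Bit 4: prefix='00' (no match yet)
Bit 5: prefix='000' -> emit 'm', reset
Bit 6: prefix='0' (no match yet)
Bit 7: prefix='00' (no match yet)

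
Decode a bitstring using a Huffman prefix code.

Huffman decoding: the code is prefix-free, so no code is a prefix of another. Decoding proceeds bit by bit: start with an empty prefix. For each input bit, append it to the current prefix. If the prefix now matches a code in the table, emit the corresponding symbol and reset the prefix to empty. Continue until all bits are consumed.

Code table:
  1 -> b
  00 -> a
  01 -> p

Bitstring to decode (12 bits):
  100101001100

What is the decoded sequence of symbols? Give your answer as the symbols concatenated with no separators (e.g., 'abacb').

Bit 0: prefix='1' -> emit 'b', reset
Bit 1: prefix='0' (no match yet)
Bit 2: prefix='00' -> emit 'a', reset
Bit 3: prefix='1' -> emit 'b', reset
Bit 4: prefix='0' (no match yet)
Bit 5: prefix='01' -> emit 'p', reset
Bit 6: prefix='0' (no match yet)
Bit 7: prefix='00' -> emit 'a', reset
Bit 8: prefix='1' -> emit 'b', reset
Bit 9: prefix='1' -> emit 'b', reset
Bit 10: prefix='0' (no match yet)
Bit 11: prefix='00' -> emit 'a', reset

Answer: babpabba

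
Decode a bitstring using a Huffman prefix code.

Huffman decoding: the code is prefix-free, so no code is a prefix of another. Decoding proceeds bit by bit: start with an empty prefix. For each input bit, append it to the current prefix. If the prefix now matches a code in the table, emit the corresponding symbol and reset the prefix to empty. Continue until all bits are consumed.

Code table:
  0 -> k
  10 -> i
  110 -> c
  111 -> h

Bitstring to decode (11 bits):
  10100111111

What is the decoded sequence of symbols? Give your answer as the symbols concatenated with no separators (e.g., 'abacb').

Answer: iikhh

Derivation:
Bit 0: prefix='1' (no match yet)
Bit 1: prefix='10' -> emit 'i', reset
Bit 2: prefix='1' (no match yet)
Bit 3: prefix='10' -> emit 'i', reset
Bit 4: prefix='0' -> emit 'k', reset
Bit 5: prefix='1' (no match yet)
Bit 6: prefix='11' (no match yet)
Bit 7: prefix='111' -> emit 'h', reset
Bit 8: prefix='1' (no match yet)
Bit 9: prefix='11' (no match yet)
Bit 10: prefix='111' -> emit 'h', reset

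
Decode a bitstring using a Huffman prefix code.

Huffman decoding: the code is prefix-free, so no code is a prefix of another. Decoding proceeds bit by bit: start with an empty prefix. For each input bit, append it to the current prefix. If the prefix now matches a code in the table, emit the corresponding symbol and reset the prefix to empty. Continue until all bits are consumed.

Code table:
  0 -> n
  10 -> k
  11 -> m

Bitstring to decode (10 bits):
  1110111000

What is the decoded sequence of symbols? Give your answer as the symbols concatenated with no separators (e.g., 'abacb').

Answer: mkmknn

Derivation:
Bit 0: prefix='1' (no match yet)
Bit 1: prefix='11' -> emit 'm', reset
Bit 2: prefix='1' (no match yet)
Bit 3: prefix='10' -> emit 'k', reset
Bit 4: prefix='1' (no match yet)
Bit 5: prefix='11' -> emit 'm', reset
Bit 6: prefix='1' (no match yet)
Bit 7: prefix='10' -> emit 'k', reset
Bit 8: prefix='0' -> emit 'n', reset
Bit 9: prefix='0' -> emit 'n', reset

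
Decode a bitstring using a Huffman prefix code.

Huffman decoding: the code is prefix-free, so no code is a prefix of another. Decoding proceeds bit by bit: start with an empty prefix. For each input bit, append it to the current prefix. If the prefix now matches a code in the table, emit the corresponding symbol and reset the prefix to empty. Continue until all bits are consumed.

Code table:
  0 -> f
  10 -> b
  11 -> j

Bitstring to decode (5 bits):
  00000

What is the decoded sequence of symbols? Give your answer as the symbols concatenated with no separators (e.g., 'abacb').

Bit 0: prefix='0' -> emit 'f', reset
Bit 1: prefix='0' -> emit 'f', reset
Bit 2: prefix='0' -> emit 'f', reset
Bit 3: prefix='0' -> emit 'f', reset
Bit 4: prefix='0' -> emit 'f', reset

Answer: fffff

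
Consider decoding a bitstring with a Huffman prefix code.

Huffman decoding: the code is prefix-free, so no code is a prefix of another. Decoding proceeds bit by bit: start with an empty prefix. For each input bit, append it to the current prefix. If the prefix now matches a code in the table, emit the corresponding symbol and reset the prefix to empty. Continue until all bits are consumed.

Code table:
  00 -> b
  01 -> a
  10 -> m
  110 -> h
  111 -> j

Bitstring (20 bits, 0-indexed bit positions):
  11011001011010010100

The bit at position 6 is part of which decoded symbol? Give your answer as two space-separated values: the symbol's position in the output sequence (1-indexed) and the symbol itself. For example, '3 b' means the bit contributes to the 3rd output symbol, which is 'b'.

Bit 0: prefix='1' (no match yet)
Bit 1: prefix='11' (no match yet)
Bit 2: prefix='110' -> emit 'h', reset
Bit 3: prefix='1' (no match yet)
Bit 4: prefix='11' (no match yet)
Bit 5: prefix='110' -> emit 'h', reset
Bit 6: prefix='0' (no match yet)
Bit 7: prefix='01' -> emit 'a', reset
Bit 8: prefix='0' (no match yet)
Bit 9: prefix='01' -> emit 'a', reset
Bit 10: prefix='1' (no match yet)

Answer: 3 a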